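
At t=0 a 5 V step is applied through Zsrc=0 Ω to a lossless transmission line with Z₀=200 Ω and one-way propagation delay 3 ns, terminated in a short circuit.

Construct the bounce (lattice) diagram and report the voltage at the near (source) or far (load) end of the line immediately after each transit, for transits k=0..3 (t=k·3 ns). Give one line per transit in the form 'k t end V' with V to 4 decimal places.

Γ_L=-1.000000, Γ_S=-1.000000; launch V₁=5·200/200=5.000000
k=0 src: V=5.0000
k=1 load: inc=5.000000, refl=5.000000·-1.000000=-5.0000; V=0.000000+5.000000+-5.000000=0.0000
k=2 src: inc=-5.000000, refl=-5.000000·-1.000000=5.0000; V=5.000000+-5.000000+5.000000=5.0000
k=3 load: inc=5.000000, refl=5.000000·-1.000000=-5.0000; V=0.000000+5.000000+-5.000000=0.0000

0 0 source 5.0000
1 3 load 0.0000
2 6 source 5.0000
3 9 load 0.0000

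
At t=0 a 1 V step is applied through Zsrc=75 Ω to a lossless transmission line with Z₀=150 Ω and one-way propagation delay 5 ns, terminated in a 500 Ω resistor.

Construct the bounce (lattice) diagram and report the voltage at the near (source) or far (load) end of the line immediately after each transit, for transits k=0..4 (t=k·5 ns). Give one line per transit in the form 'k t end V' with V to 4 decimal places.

0 0 source 0.6667
1 5 load 1.0256
2 10 source 0.9060
3 15 load 0.8416
4 20 source 0.8630

Γ_L=0.538462, Γ_S=-0.333333; launch V₁=1·150/225=0.666667
k=0 src: V=0.6667
k=1 load: inc=0.666667, refl=0.666667·0.538462=0.3590; V=0.000000+0.666667+0.358974=1.0256
k=2 src: inc=0.358974, refl=0.358974·-0.333333=-0.1197; V=0.666667+0.358974+-0.119658=0.9060
k=3 load: inc=-0.119658, refl=-0.119658·0.538462=-0.0644; V=1.025641+-0.119658+-0.064431=0.8416
k=4 src: inc=-0.064431, refl=-0.064431·-0.333333=0.0215; V=0.905983+-0.064431+0.021477=0.8630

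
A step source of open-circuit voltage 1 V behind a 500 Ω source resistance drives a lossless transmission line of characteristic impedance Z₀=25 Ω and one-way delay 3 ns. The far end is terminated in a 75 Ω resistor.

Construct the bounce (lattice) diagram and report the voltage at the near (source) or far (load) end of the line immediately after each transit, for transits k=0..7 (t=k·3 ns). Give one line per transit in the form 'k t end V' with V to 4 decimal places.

Γ_L=0.500000, Γ_S=0.904762; launch V₁=1·25/525=0.047619
k=0 src: V=0.0476
k=1 load: inc=0.047619, refl=0.047619·0.500000=0.0238; V=0.000000+0.047619+0.023810=0.0714
k=2 src: inc=0.023810, refl=0.023810·0.904762=0.0215; V=0.047619+0.023810+0.021542=0.0930
k=3 load: inc=0.021542, refl=0.021542·0.500000=0.0108; V=0.071429+0.021542+0.010771=0.1037
k=4 src: inc=0.010771, refl=0.010771·0.904762=0.0097; V=0.092971+0.010771+0.009745=0.1135
k=5 load: inc=0.009745, refl=0.009745·0.500000=0.0049; V=0.103741+0.009745+0.004873=0.1184
k=6 src: inc=0.004873, refl=0.004873·0.904762=0.0044; V=0.113487+0.004873+0.004409=0.1228
k=7 load: inc=0.004409, refl=0.004409·0.500000=0.0022; V=0.118359+0.004409+0.002204=0.1250

0 0 source 0.0476
1 3 load 0.0714
2 6 source 0.0930
3 9 load 0.1037
4 12 source 0.1135
5 15 load 0.1184
6 18 source 0.1228
7 21 load 0.1250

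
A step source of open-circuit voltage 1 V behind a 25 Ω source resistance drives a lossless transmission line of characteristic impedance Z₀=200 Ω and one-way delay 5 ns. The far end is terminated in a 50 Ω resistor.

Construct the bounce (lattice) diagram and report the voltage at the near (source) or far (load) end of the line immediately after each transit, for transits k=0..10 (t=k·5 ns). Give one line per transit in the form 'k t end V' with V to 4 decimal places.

Γ_L=-0.600000, Γ_S=-0.777778; launch V₁=1·200/225=0.888889
k=0 src: V=0.8889
k=1 load: inc=0.888889, refl=0.888889·-0.600000=-0.5333; V=0.000000+0.888889+-0.533333=0.3556
k=2 src: inc=-0.533333, refl=-0.533333·-0.777778=0.4148; V=0.888889+-0.533333+0.414815=0.7704
k=3 load: inc=0.414815, refl=0.414815·-0.600000=-0.2489; V=0.355556+0.414815+-0.248889=0.5215
k=4 src: inc=-0.248889, refl=-0.248889·-0.777778=0.1936; V=0.770370+-0.248889+0.193580=0.7151
k=5 load: inc=0.193580, refl=0.193580·-0.600000=-0.1161; V=0.521481+0.193580+-0.116148=0.5989
k=6 src: inc=-0.116148, refl=-0.116148·-0.777778=0.0903; V=0.715062+-0.116148+0.090337=0.6893
k=7 load: inc=0.090337, refl=0.090337·-0.600000=-0.0542; V=0.598914+0.090337+-0.054202=0.6350
k=8 src: inc=-0.054202, refl=-0.054202·-0.777778=0.0422; V=0.689251+-0.054202+0.042157=0.6772
k=9 load: inc=0.042157, refl=0.042157·-0.600000=-0.0253; V=0.635049+0.042157+-0.025294=0.6519
k=10 src: inc=-0.025294, refl=-0.025294·-0.777778=0.0197; V=0.677206+-0.025294+0.019673=0.6716

0 0 source 0.8889
1 5 load 0.3556
2 10 source 0.7704
3 15 load 0.5215
4 20 source 0.7151
5 25 load 0.5989
6 30 source 0.6893
7 35 load 0.6350
8 40 source 0.6772
9 45 load 0.6519
10 50 source 0.6716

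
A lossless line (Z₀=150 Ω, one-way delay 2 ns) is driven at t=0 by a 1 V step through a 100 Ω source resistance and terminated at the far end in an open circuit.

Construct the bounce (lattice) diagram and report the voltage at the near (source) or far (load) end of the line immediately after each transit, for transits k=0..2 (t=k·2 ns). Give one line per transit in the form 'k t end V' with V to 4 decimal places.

0 0 source 0.6000
1 2 load 1.2000
2 4 source 1.0800

Γ_L=1.000000, Γ_S=-0.200000; launch V₁=1·150/250=0.600000
k=0 src: V=0.6000
k=1 load: inc=0.600000, refl=0.600000·1.000000=0.6000; V=0.000000+0.600000+0.600000=1.2000
k=2 src: inc=0.600000, refl=0.600000·-0.200000=-0.1200; V=0.600000+0.600000+-0.120000=1.0800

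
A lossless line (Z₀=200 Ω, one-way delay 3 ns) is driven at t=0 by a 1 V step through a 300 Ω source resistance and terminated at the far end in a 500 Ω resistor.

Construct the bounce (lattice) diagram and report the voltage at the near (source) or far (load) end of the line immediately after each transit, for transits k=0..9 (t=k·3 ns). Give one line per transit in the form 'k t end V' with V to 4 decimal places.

Γ_L=0.428571, Γ_S=0.200000; launch V₁=1·200/500=0.400000
k=0 src: V=0.4000
k=1 load: inc=0.400000, refl=0.400000·0.428571=0.1714; V=0.000000+0.400000+0.171429=0.5714
k=2 src: inc=0.171429, refl=0.171429·0.200000=0.0343; V=0.400000+0.171429+0.034286=0.6057
k=3 load: inc=0.034286, refl=0.034286·0.428571=0.0147; V=0.571429+0.034286+0.014694=0.6204
k=4 src: inc=0.014694, refl=0.014694·0.200000=0.0029; V=0.605714+0.014694+0.002939=0.6233
k=5 load: inc=0.002939, refl=0.002939·0.428571=0.0013; V=0.620408+0.002939+0.001259=0.6246
k=6 src: inc=0.001259, refl=0.001259·0.200000=0.0003; V=0.623347+0.001259+0.000252=0.6249
k=7 load: inc=0.000252, refl=0.000252·0.428571=0.0001; V=0.624606+0.000252+0.000108=0.6250
k=8 src: inc=0.000108, refl=0.000108·0.200000=0.0000; V=0.624858+0.000108+0.000022=0.6250
k=9 load: inc=0.000022, refl=0.000022·0.428571=0.0000; V=0.624966+0.000022+0.000009=0.6250

0 0 source 0.4000
1 3 load 0.5714
2 6 source 0.6057
3 9 load 0.6204
4 12 source 0.6233
5 15 load 0.6246
6 18 source 0.6249
7 21 load 0.6250
8 24 source 0.6250
9 27 load 0.6250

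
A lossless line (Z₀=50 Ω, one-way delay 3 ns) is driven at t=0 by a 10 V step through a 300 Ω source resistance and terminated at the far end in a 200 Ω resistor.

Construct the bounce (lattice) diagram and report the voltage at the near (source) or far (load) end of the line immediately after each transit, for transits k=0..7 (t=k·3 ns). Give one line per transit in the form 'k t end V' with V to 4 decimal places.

0 0 source 1.4286
1 3 load 2.2857
2 6 source 2.8980
3 9 load 3.2653
4 12 source 3.5277
5 15 load 3.6851
6 18 source 3.7976
7 21 load 3.8651

Γ_L=0.600000, Γ_S=0.714286; launch V₁=10·50/350=1.428571
k=0 src: V=1.4286
k=1 load: inc=1.428571, refl=1.428571·0.600000=0.8571; V=0.000000+1.428571+0.857143=2.2857
k=2 src: inc=0.857143, refl=0.857143·0.714286=0.6122; V=1.428571+0.857143+0.612245=2.8980
k=3 load: inc=0.612245, refl=0.612245·0.600000=0.3673; V=2.285714+0.612245+0.367347=3.2653
k=4 src: inc=0.367347, refl=0.367347·0.714286=0.2624; V=2.897959+0.367347+0.262391=3.5277
k=5 load: inc=0.262391, refl=0.262391·0.600000=0.1574; V=3.265306+0.262391+0.157434=3.6851
k=6 src: inc=0.157434, refl=0.157434·0.714286=0.1125; V=3.527697+0.157434+0.112453=3.7976
k=7 load: inc=0.112453, refl=0.112453·0.600000=0.0675; V=3.685131+0.112453+0.067472=3.8651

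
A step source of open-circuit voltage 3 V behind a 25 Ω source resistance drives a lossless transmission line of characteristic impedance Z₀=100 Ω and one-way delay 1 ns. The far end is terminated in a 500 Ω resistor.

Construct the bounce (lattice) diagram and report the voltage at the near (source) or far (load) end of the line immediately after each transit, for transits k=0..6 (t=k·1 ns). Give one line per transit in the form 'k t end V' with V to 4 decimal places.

0 0 source 2.4000
1 1 load 4.0000
2 2 source 3.0400
3 3 load 2.4000
4 4 source 2.7840
5 5 load 3.0400
6 6 source 2.8864

Γ_L=0.666667, Γ_S=-0.600000; launch V₁=3·100/125=2.400000
k=0 src: V=2.4000
k=1 load: inc=2.400000, refl=2.400000·0.666667=1.6000; V=0.000000+2.400000+1.600000=4.0000
k=2 src: inc=1.600000, refl=1.600000·-0.600000=-0.9600; V=2.400000+1.600000+-0.960000=3.0400
k=3 load: inc=-0.960000, refl=-0.960000·0.666667=-0.6400; V=4.000000+-0.960000+-0.640000=2.4000
k=4 src: inc=-0.640000, refl=-0.640000·-0.600000=0.3840; V=3.040000+-0.640000+0.384000=2.7840
k=5 load: inc=0.384000, refl=0.384000·0.666667=0.2560; V=2.400000+0.384000+0.256000=3.0400
k=6 src: inc=0.256000, refl=0.256000·-0.600000=-0.1536; V=2.784000+0.256000+-0.153600=2.8864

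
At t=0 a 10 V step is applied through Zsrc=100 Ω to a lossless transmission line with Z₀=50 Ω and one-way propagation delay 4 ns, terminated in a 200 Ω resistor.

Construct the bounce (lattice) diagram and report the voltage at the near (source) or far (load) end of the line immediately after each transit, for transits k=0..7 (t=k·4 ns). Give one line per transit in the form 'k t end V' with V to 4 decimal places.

Γ_L=0.600000, Γ_S=0.333333; launch V₁=10·50/150=3.333333
k=0 src: V=3.3333
k=1 load: inc=3.333333, refl=3.333333·0.600000=2.0000; V=0.000000+3.333333+2.000000=5.3333
k=2 src: inc=2.000000, refl=2.000000·0.333333=0.6667; V=3.333333+2.000000+0.666667=6.0000
k=3 load: inc=0.666667, refl=0.666667·0.600000=0.4000; V=5.333333+0.666667+0.400000=6.4000
k=4 src: inc=0.400000, refl=0.400000·0.333333=0.1333; V=6.000000+0.400000+0.133333=6.5333
k=5 load: inc=0.133333, refl=0.133333·0.600000=0.0800; V=6.400000+0.133333+0.080000=6.6133
k=6 src: inc=0.080000, refl=0.080000·0.333333=0.0267; V=6.533333+0.080000+0.026667=6.6400
k=7 load: inc=0.026667, refl=0.026667·0.600000=0.0160; V=6.613333+0.026667+0.016000=6.6560

0 0 source 3.3333
1 4 load 5.3333
2 8 source 6.0000
3 12 load 6.4000
4 16 source 6.5333
5 20 load 6.6133
6 24 source 6.6400
7 28 load 6.6560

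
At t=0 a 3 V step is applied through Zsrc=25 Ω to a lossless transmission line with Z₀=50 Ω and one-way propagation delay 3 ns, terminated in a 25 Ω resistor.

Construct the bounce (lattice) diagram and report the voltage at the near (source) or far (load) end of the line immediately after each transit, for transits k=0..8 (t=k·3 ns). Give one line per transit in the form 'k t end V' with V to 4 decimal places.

Γ_L=-0.333333, Γ_S=-0.333333; launch V₁=3·50/75=2.000000
k=0 src: V=2.0000
k=1 load: inc=2.000000, refl=2.000000·-0.333333=-0.6667; V=0.000000+2.000000+-0.666667=1.3333
k=2 src: inc=-0.666667, refl=-0.666667·-0.333333=0.2222; V=2.000000+-0.666667+0.222222=1.5556
k=3 load: inc=0.222222, refl=0.222222·-0.333333=-0.0741; V=1.333333+0.222222+-0.074074=1.4815
k=4 src: inc=-0.074074, refl=-0.074074·-0.333333=0.0247; V=1.555556+-0.074074+0.024691=1.5062
k=5 load: inc=0.024691, refl=0.024691·-0.333333=-0.0082; V=1.481481+0.024691+-0.008230=1.4979
k=6 src: inc=-0.008230, refl=-0.008230·-0.333333=0.0027; V=1.506173+-0.008230+0.002743=1.5007
k=7 load: inc=0.002743, refl=0.002743·-0.333333=-0.0009; V=1.497942+0.002743+-0.000914=1.4998
k=8 src: inc=-0.000914, refl=-0.000914·-0.333333=0.0003; V=1.500686+-0.000914+0.000305=1.5001

0 0 source 2.0000
1 3 load 1.3333
2 6 source 1.5556
3 9 load 1.4815
4 12 source 1.5062
5 15 load 1.4979
6 18 source 1.5007
7 21 load 1.4998
8 24 source 1.5001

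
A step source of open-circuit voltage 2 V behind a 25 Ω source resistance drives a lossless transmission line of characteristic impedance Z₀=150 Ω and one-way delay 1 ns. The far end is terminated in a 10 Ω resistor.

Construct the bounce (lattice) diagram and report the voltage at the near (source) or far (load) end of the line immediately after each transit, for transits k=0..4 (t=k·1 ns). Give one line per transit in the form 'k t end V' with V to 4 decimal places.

0 0 source 1.7143
1 1 load 0.2143
2 2 source 1.2857
3 3 load 0.3482
4 4 source 1.0179

Γ_L=-0.875000, Γ_S=-0.714286; launch V₁=2·150/175=1.714286
k=0 src: V=1.7143
k=1 load: inc=1.714286, refl=1.714286·-0.875000=-1.5000; V=0.000000+1.714286+-1.500000=0.2143
k=2 src: inc=-1.500000, refl=-1.500000·-0.714286=1.0714; V=1.714286+-1.500000+1.071429=1.2857
k=3 load: inc=1.071429, refl=1.071429·-0.875000=-0.9375; V=0.214286+1.071429+-0.937500=0.3482
k=4 src: inc=-0.937500, refl=-0.937500·-0.714286=0.6696; V=1.285714+-0.937500+0.669643=1.0179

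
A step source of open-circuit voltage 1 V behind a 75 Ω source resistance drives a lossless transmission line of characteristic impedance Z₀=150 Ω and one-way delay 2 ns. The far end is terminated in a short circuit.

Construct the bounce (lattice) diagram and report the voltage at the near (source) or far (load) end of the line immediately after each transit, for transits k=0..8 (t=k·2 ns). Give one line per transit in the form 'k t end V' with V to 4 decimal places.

0 0 source 0.6667
1 2 load 0.0000
2 4 source 0.2222
3 6 load 0.0000
4 8 source 0.0741
5 10 load 0.0000
6 12 source 0.0247
7 14 load 0.0000
8 16 source 0.0082

Γ_L=-1.000000, Γ_S=-0.333333; launch V₁=1·150/225=0.666667
k=0 src: V=0.6667
k=1 load: inc=0.666667, refl=0.666667·-1.000000=-0.6667; V=0.000000+0.666667+-0.666667=0.0000
k=2 src: inc=-0.666667, refl=-0.666667·-0.333333=0.2222; V=0.666667+-0.666667+0.222222=0.2222
k=3 load: inc=0.222222, refl=0.222222·-1.000000=-0.2222; V=0.000000+0.222222+-0.222222=0.0000
k=4 src: inc=-0.222222, refl=-0.222222·-0.333333=0.0741; V=0.222222+-0.222222+0.074074=0.0741
k=5 load: inc=0.074074, refl=0.074074·-1.000000=-0.0741; V=0.000000+0.074074+-0.074074=0.0000
k=6 src: inc=-0.074074, refl=-0.074074·-0.333333=0.0247; V=0.074074+-0.074074+0.024691=0.0247
k=7 load: inc=0.024691, refl=0.024691·-1.000000=-0.0247; V=0.000000+0.024691+-0.024691=0.0000
k=8 src: inc=-0.024691, refl=-0.024691·-0.333333=0.0082; V=0.024691+-0.024691+0.008230=0.0082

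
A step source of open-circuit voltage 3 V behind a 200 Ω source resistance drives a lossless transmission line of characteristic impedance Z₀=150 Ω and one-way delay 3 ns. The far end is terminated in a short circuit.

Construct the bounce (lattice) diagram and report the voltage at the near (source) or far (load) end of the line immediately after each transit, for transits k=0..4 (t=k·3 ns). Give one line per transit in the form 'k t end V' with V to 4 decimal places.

0 0 source 1.2857
1 3 load 0.0000
2 6 source -0.1837
3 9 load 0.0000
4 12 source 0.0262

Γ_L=-1.000000, Γ_S=0.142857; launch V₁=3·150/350=1.285714
k=0 src: V=1.2857
k=1 load: inc=1.285714, refl=1.285714·-1.000000=-1.2857; V=0.000000+1.285714+-1.285714=0.0000
k=2 src: inc=-1.285714, refl=-1.285714·0.142857=-0.1837; V=1.285714+-1.285714+-0.183673=-0.1837
k=3 load: inc=-0.183673, refl=-0.183673·-1.000000=0.1837; V=0.000000+-0.183673+0.183673=0.0000
k=4 src: inc=0.183673, refl=0.183673·0.142857=0.0262; V=-0.183673+0.183673+0.026239=0.0262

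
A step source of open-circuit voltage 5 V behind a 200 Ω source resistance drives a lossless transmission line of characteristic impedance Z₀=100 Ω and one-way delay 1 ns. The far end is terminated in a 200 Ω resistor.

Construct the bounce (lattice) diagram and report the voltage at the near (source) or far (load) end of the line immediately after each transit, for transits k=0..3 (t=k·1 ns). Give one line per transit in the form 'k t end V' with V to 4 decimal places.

Γ_L=0.333333, Γ_S=0.333333; launch V₁=5·100/300=1.666667
k=0 src: V=1.6667
k=1 load: inc=1.666667, refl=1.666667·0.333333=0.5556; V=0.000000+1.666667+0.555556=2.2222
k=2 src: inc=0.555556, refl=0.555556·0.333333=0.1852; V=1.666667+0.555556+0.185185=2.4074
k=3 load: inc=0.185185, refl=0.185185·0.333333=0.0617; V=2.222222+0.185185+0.061728=2.4691

0 0 source 1.6667
1 1 load 2.2222
2 2 source 2.4074
3 3 load 2.4691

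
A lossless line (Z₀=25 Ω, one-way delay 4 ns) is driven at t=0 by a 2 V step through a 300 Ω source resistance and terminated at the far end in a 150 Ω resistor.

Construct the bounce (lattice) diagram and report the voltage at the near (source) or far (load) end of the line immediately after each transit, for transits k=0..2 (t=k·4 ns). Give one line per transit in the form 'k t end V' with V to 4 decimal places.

0 0 source 0.1538
1 4 load 0.2637
2 8 source 0.3567

Γ_L=0.714286, Γ_S=0.846154; launch V₁=2·25/325=0.153846
k=0 src: V=0.1538
k=1 load: inc=0.153846, refl=0.153846·0.714286=0.1099; V=0.000000+0.153846+0.109890=0.2637
k=2 src: inc=0.109890, refl=0.109890·0.846154=0.0930; V=0.153846+0.109890+0.092984=0.3567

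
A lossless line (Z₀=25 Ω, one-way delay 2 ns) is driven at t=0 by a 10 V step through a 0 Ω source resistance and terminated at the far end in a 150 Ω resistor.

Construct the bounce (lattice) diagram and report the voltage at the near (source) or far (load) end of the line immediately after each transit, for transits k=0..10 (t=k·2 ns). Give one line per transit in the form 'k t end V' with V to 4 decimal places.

0 0 source 10.0000
1 2 load 17.1429
2 4 source 10.0000
3 6 load 4.8980
4 8 source 10.0000
5 10 load 13.6443
6 12 source 10.0000
7 14 load 7.3969
8 16 source 10.0000
9 18 load 11.8593
10 20 source 10.0000

Γ_L=0.714286, Γ_S=-1.000000; launch V₁=10·25/25=10.000000
k=0 src: V=10.0000
k=1 load: inc=10.000000, refl=10.000000·0.714286=7.1429; V=0.000000+10.000000+7.142857=17.1429
k=2 src: inc=7.142857, refl=7.142857·-1.000000=-7.1429; V=10.000000+7.142857+-7.142857=10.0000
k=3 load: inc=-7.142857, refl=-7.142857·0.714286=-5.1020; V=17.142857+-7.142857+-5.102041=4.8980
k=4 src: inc=-5.102041, refl=-5.102041·-1.000000=5.1020; V=10.000000+-5.102041+5.102041=10.0000
k=5 load: inc=5.102041, refl=5.102041·0.714286=3.6443; V=4.897959+5.102041+3.644315=13.6443
k=6 src: inc=3.644315, refl=3.644315·-1.000000=-3.6443; V=10.000000+3.644315+-3.644315=10.0000
k=7 load: inc=-3.644315, refl=-3.644315·0.714286=-2.6031; V=13.644315+-3.644315+-2.603082=7.3969
k=8 src: inc=-2.603082, refl=-2.603082·-1.000000=2.6031; V=10.000000+-2.603082+2.603082=10.0000
k=9 load: inc=2.603082, refl=2.603082·0.714286=1.8593; V=7.396918+2.603082+1.859344=11.8593
k=10 src: inc=1.859344, refl=1.859344·-1.000000=-1.8593; V=10.000000+1.859344+-1.859344=10.0000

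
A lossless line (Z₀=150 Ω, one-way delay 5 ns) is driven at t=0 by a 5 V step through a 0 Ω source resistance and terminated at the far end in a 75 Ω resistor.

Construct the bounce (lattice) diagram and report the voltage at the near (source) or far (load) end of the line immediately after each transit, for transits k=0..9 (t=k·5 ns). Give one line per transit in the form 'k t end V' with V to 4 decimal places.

0 0 source 5.0000
1 5 load 3.3333
2 10 source 5.0000
3 15 load 4.4444
4 20 source 5.0000
5 25 load 4.8148
6 30 source 5.0000
7 35 load 4.9383
8 40 source 5.0000
9 45 load 4.9794

Γ_L=-0.333333, Γ_S=-1.000000; launch V₁=5·150/150=5.000000
k=0 src: V=5.0000
k=1 load: inc=5.000000, refl=5.000000·-0.333333=-1.6667; V=0.000000+5.000000+-1.666667=3.3333
k=2 src: inc=-1.666667, refl=-1.666667·-1.000000=1.6667; V=5.000000+-1.666667+1.666667=5.0000
k=3 load: inc=1.666667, refl=1.666667·-0.333333=-0.5556; V=3.333333+1.666667+-0.555556=4.4444
k=4 src: inc=-0.555556, refl=-0.555556·-1.000000=0.5556; V=5.000000+-0.555556+0.555556=5.0000
k=5 load: inc=0.555556, refl=0.555556·-0.333333=-0.1852; V=4.444444+0.555556+-0.185185=4.8148
k=6 src: inc=-0.185185, refl=-0.185185·-1.000000=0.1852; V=5.000000+-0.185185+0.185185=5.0000
k=7 load: inc=0.185185, refl=0.185185·-0.333333=-0.0617; V=4.814815+0.185185+-0.061728=4.9383
k=8 src: inc=-0.061728, refl=-0.061728·-1.000000=0.0617; V=5.000000+-0.061728+0.061728=5.0000
k=9 load: inc=0.061728, refl=0.061728·-0.333333=-0.0206; V=4.938272+0.061728+-0.020576=4.9794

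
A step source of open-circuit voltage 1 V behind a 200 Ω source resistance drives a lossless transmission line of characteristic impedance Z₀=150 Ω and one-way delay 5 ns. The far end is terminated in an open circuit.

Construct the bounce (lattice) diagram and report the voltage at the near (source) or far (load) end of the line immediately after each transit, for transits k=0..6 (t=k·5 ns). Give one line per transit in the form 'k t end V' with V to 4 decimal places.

0 0 source 0.4286
1 5 load 0.8571
2 10 source 0.9184
3 15 load 0.9796
4 20 source 0.9883
5 25 load 0.9971
6 30 source 0.9983

Γ_L=1.000000, Γ_S=0.142857; launch V₁=1·150/350=0.428571
k=0 src: V=0.4286
k=1 load: inc=0.428571, refl=0.428571·1.000000=0.4286; V=0.000000+0.428571+0.428571=0.8571
k=2 src: inc=0.428571, refl=0.428571·0.142857=0.0612; V=0.428571+0.428571+0.061224=0.9184
k=3 load: inc=0.061224, refl=0.061224·1.000000=0.0612; V=0.857143+0.061224+0.061224=0.9796
k=4 src: inc=0.061224, refl=0.061224·0.142857=0.0087; V=0.918367+0.061224+0.008746=0.9883
k=5 load: inc=0.008746, refl=0.008746·1.000000=0.0087; V=0.979592+0.008746+0.008746=0.9971
k=6 src: inc=0.008746, refl=0.008746·0.142857=0.0012; V=0.988338+0.008746+0.001249=0.9983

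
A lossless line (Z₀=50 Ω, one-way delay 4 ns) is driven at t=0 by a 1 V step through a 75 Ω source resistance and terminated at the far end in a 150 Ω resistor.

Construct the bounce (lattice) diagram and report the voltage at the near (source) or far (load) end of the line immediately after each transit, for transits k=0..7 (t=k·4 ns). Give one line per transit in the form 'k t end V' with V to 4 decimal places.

0 0 source 0.4000
1 4 load 0.6000
2 8 source 0.6400
3 12 load 0.6600
4 16 source 0.6640
5 20 load 0.6660
6 24 source 0.6664
7 28 load 0.6666

Γ_L=0.500000, Γ_S=0.200000; launch V₁=1·50/125=0.400000
k=0 src: V=0.4000
k=1 load: inc=0.400000, refl=0.400000·0.500000=0.2000; V=0.000000+0.400000+0.200000=0.6000
k=2 src: inc=0.200000, refl=0.200000·0.200000=0.0400; V=0.400000+0.200000+0.040000=0.6400
k=3 load: inc=0.040000, refl=0.040000·0.500000=0.0200; V=0.600000+0.040000+0.020000=0.6600
k=4 src: inc=0.020000, refl=0.020000·0.200000=0.0040; V=0.640000+0.020000+0.004000=0.6640
k=5 load: inc=0.004000, refl=0.004000·0.500000=0.0020; V=0.660000+0.004000+0.002000=0.6660
k=6 src: inc=0.002000, refl=0.002000·0.200000=0.0004; V=0.664000+0.002000+0.000400=0.6664
k=7 load: inc=0.000400, refl=0.000400·0.500000=0.0002; V=0.666000+0.000400+0.000200=0.6666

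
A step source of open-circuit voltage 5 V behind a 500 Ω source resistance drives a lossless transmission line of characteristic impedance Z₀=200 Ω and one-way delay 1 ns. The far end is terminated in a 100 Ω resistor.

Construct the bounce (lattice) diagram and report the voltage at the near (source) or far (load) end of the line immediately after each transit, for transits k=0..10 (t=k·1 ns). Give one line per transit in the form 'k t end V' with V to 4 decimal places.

Γ_L=-0.333333, Γ_S=0.428571; launch V₁=5·200/700=1.428571
k=0 src: V=1.4286
k=1 load: inc=1.428571, refl=1.428571·-0.333333=-0.4762; V=0.000000+1.428571+-0.476190=0.9524
k=2 src: inc=-0.476190, refl=-0.476190·0.428571=-0.2041; V=1.428571+-0.476190+-0.204082=0.7483
k=3 load: inc=-0.204082, refl=-0.204082·-0.333333=0.0680; V=0.952381+-0.204082+0.068027=0.8163
k=4 src: inc=0.068027, refl=0.068027·0.428571=0.0292; V=0.748299+0.068027+0.029155=0.8455
k=5 load: inc=0.029155, refl=0.029155·-0.333333=-0.0097; V=0.816327+0.029155+-0.009718=0.8358
k=6 src: inc=-0.009718, refl=-0.009718·0.428571=-0.0042; V=0.845481+-0.009718+-0.004165=0.8316
k=7 load: inc=-0.004165, refl=-0.004165·-0.333333=0.0014; V=0.835763+-0.004165+0.001388=0.8330
k=8 src: inc=0.001388, refl=0.001388·0.428571=0.0006; V=0.831598+0.001388+0.000595=0.8336
k=9 load: inc=0.000595, refl=0.000595·-0.333333=-0.0002; V=0.832986+0.000595+-0.000198=0.8334
k=10 src: inc=-0.000198, refl=-0.000198·0.428571=-0.0001; V=0.833581+-0.000198+-0.000085=0.8333

0 0 source 1.4286
1 1 load 0.9524
2 2 source 0.7483
3 3 load 0.8163
4 4 source 0.8455
5 5 load 0.8358
6 6 source 0.8316
7 7 load 0.8330
8 8 source 0.8336
9 9 load 0.8334
10 10 source 0.8333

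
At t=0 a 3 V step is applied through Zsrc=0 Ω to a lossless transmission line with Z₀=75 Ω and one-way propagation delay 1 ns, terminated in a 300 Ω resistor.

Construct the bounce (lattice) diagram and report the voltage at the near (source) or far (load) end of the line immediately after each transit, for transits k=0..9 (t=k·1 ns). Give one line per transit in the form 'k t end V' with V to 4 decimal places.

Γ_L=0.600000, Γ_S=-1.000000; launch V₁=3·75/75=3.000000
k=0 src: V=3.0000
k=1 load: inc=3.000000, refl=3.000000·0.600000=1.8000; V=0.000000+3.000000+1.800000=4.8000
k=2 src: inc=1.800000, refl=1.800000·-1.000000=-1.8000; V=3.000000+1.800000+-1.800000=3.0000
k=3 load: inc=-1.800000, refl=-1.800000·0.600000=-1.0800; V=4.800000+-1.800000+-1.080000=1.9200
k=4 src: inc=-1.080000, refl=-1.080000·-1.000000=1.0800; V=3.000000+-1.080000+1.080000=3.0000
k=5 load: inc=1.080000, refl=1.080000·0.600000=0.6480; V=1.920000+1.080000+0.648000=3.6480
k=6 src: inc=0.648000, refl=0.648000·-1.000000=-0.6480; V=3.000000+0.648000+-0.648000=3.0000
k=7 load: inc=-0.648000, refl=-0.648000·0.600000=-0.3888; V=3.648000+-0.648000+-0.388800=2.6112
k=8 src: inc=-0.388800, refl=-0.388800·-1.000000=0.3888; V=3.000000+-0.388800+0.388800=3.0000
k=9 load: inc=0.388800, refl=0.388800·0.600000=0.2333; V=2.611200+0.388800+0.233280=3.2333

0 0 source 3.0000
1 1 load 4.8000
2 2 source 3.0000
3 3 load 1.9200
4 4 source 3.0000
5 5 load 3.6480
6 6 source 3.0000
7 7 load 2.6112
8 8 source 3.0000
9 9 load 3.2333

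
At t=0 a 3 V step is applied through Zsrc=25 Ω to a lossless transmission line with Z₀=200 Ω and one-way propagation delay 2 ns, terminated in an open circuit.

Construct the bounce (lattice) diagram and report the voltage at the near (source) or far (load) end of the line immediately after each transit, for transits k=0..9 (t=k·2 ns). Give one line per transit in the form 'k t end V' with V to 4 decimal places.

0 0 source 2.6667
1 2 load 5.3333
2 4 source 3.2593
3 6 load 1.1852
4 8 source 2.7984
5 10 load 4.4115
6 12 source 3.1568
7 14 load 1.9021
8 16 source 2.8780
9 18 load 3.8539

Γ_L=1.000000, Γ_S=-0.777778; launch V₁=3·200/225=2.666667
k=0 src: V=2.6667
k=1 load: inc=2.666667, refl=2.666667·1.000000=2.6667; V=0.000000+2.666667+2.666667=5.3333
k=2 src: inc=2.666667, refl=2.666667·-0.777778=-2.0741; V=2.666667+2.666667+-2.074074=3.2593
k=3 load: inc=-2.074074, refl=-2.074074·1.000000=-2.0741; V=5.333333+-2.074074+-2.074074=1.1852
k=4 src: inc=-2.074074, refl=-2.074074·-0.777778=1.6132; V=3.259259+-2.074074+1.613169=2.7984
k=5 load: inc=1.613169, refl=1.613169·1.000000=1.6132; V=1.185185+1.613169+1.613169=4.4115
k=6 src: inc=1.613169, refl=1.613169·-0.777778=-1.2547; V=2.798354+1.613169+-1.254687=3.1568
k=7 load: inc=-1.254687, refl=-1.254687·1.000000=-1.2547; V=4.411523+-1.254687+-1.254687=1.9021
k=8 src: inc=-1.254687, refl=-1.254687·-0.777778=0.9759; V=3.156836+-1.254687+0.975867=2.8780
k=9 load: inc=0.975867, refl=0.975867·1.000000=0.9759; V=1.902149+0.975867+0.975867=3.8539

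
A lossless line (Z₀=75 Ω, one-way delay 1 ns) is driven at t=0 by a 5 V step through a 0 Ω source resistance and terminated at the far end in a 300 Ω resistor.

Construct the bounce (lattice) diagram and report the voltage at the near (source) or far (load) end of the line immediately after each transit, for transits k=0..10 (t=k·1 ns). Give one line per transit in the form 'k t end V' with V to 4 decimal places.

Γ_L=0.600000, Γ_S=-1.000000; launch V₁=5·75/75=5.000000
k=0 src: V=5.0000
k=1 load: inc=5.000000, refl=5.000000·0.600000=3.0000; V=0.000000+5.000000+3.000000=8.0000
k=2 src: inc=3.000000, refl=3.000000·-1.000000=-3.0000; V=5.000000+3.000000+-3.000000=5.0000
k=3 load: inc=-3.000000, refl=-3.000000·0.600000=-1.8000; V=8.000000+-3.000000+-1.800000=3.2000
k=4 src: inc=-1.800000, refl=-1.800000·-1.000000=1.8000; V=5.000000+-1.800000+1.800000=5.0000
k=5 load: inc=1.800000, refl=1.800000·0.600000=1.0800; V=3.200000+1.800000+1.080000=6.0800
k=6 src: inc=1.080000, refl=1.080000·-1.000000=-1.0800; V=5.000000+1.080000+-1.080000=5.0000
k=7 load: inc=-1.080000, refl=-1.080000·0.600000=-0.6480; V=6.080000+-1.080000+-0.648000=4.3520
k=8 src: inc=-0.648000, refl=-0.648000·-1.000000=0.6480; V=5.000000+-0.648000+0.648000=5.0000
k=9 load: inc=0.648000, refl=0.648000·0.600000=0.3888; V=4.352000+0.648000+0.388800=5.3888
k=10 src: inc=0.388800, refl=0.388800·-1.000000=-0.3888; V=5.000000+0.388800+-0.388800=5.0000

0 0 source 5.0000
1 1 load 8.0000
2 2 source 5.0000
3 3 load 3.2000
4 4 source 5.0000
5 5 load 6.0800
6 6 source 5.0000
7 7 load 4.3520
8 8 source 5.0000
9 9 load 5.3888
10 10 source 5.0000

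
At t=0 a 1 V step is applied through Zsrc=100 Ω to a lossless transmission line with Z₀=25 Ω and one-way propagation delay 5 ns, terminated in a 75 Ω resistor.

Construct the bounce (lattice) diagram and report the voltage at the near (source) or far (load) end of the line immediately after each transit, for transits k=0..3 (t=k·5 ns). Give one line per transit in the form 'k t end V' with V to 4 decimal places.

Γ_L=0.500000, Γ_S=0.600000; launch V₁=1·25/125=0.200000
k=0 src: V=0.2000
k=1 load: inc=0.200000, refl=0.200000·0.500000=0.1000; V=0.000000+0.200000+0.100000=0.3000
k=2 src: inc=0.100000, refl=0.100000·0.600000=0.0600; V=0.200000+0.100000+0.060000=0.3600
k=3 load: inc=0.060000, refl=0.060000·0.500000=0.0300; V=0.300000+0.060000+0.030000=0.3900

0 0 source 0.2000
1 5 load 0.3000
2 10 source 0.3600
3 15 load 0.3900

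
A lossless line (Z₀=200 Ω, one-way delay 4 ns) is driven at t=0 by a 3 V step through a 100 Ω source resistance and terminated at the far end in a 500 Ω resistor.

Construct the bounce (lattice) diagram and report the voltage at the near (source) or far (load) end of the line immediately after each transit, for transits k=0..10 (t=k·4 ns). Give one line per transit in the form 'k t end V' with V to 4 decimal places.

Γ_L=0.428571, Γ_S=-0.333333; launch V₁=3·200/300=2.000000
k=0 src: V=2.0000
k=1 load: inc=2.000000, refl=2.000000·0.428571=0.8571; V=0.000000+2.000000+0.857143=2.8571
k=2 src: inc=0.857143, refl=0.857143·-0.333333=-0.2857; V=2.000000+0.857143+-0.285714=2.5714
k=3 load: inc=-0.285714, refl=-0.285714·0.428571=-0.1224; V=2.857143+-0.285714+-0.122449=2.4490
k=4 src: inc=-0.122449, refl=-0.122449·-0.333333=0.0408; V=2.571429+-0.122449+0.040816=2.4898
k=5 load: inc=0.040816, refl=0.040816·0.428571=0.0175; V=2.448980+0.040816+0.017493=2.5073
k=6 src: inc=0.017493, refl=0.017493·-0.333333=-0.0058; V=2.489796+0.017493+-0.005831=2.5015
k=7 load: inc=-0.005831, refl=-0.005831·0.428571=-0.0025; V=2.507289+-0.005831+-0.002499=2.4990
k=8 src: inc=-0.002499, refl=-0.002499·-0.333333=0.0008; V=2.501458+-0.002499+0.000833=2.4998
k=9 load: inc=0.000833, refl=0.000833·0.428571=0.0004; V=2.498959+0.000833+0.000357=2.5001
k=10 src: inc=0.000357, refl=0.000357·-0.333333=-0.0001; V=2.499792+0.000357+-0.000119=2.5000

0 0 source 2.0000
1 4 load 2.8571
2 8 source 2.5714
3 12 load 2.4490
4 16 source 2.4898
5 20 load 2.5073
6 24 source 2.5015
7 28 load 2.4990
8 32 source 2.4998
9 36 load 2.5001
10 40 source 2.5000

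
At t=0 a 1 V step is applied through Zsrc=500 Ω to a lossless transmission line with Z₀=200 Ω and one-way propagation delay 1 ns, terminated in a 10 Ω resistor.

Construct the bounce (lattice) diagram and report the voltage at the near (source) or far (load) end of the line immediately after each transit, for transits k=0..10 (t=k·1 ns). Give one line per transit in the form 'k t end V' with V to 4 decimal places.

0 0 source 0.2857
1 1 load 0.0272
2 2 source -0.0836
3 3 load 0.0167
4 4 source 0.0596
5 5 load 0.0208
6 6 source 0.0041
7 7 load 0.0192
8 8 source 0.0256
9 9 load 0.0198
10 10 source 0.0173

Γ_L=-0.904762, Γ_S=0.428571; launch V₁=1·200/700=0.285714
k=0 src: V=0.2857
k=1 load: inc=0.285714, refl=0.285714·-0.904762=-0.2585; V=0.000000+0.285714+-0.258503=0.0272
k=2 src: inc=-0.258503, refl=-0.258503·0.428571=-0.1108; V=0.285714+-0.258503+-0.110787=-0.0836
k=3 load: inc=-0.110787, refl=-0.110787·-0.904762=0.1002; V=0.027211+-0.110787+0.100236=0.0167
k=4 src: inc=0.100236, refl=0.100236·0.428571=0.0430; V=-0.083576+0.100236+0.042958=0.0596
k=5 load: inc=0.042958, refl=0.042958·-0.904762=-0.0389; V=0.016660+0.042958+-0.038867=0.0208
k=6 src: inc=-0.038867, refl=-0.038867·0.428571=-0.0167; V=0.059618+-0.038867+-0.016657=0.0041
k=7 load: inc=-0.016657, refl=-0.016657·-0.904762=0.0151; V=0.020751+-0.016657+0.015071=0.0192
k=8 src: inc=0.015071, refl=0.015071·0.428571=0.0065; V=0.004094+0.015071+0.006459=0.0256
k=9 load: inc=0.006459, refl=0.006459·-0.904762=-0.0058; V=0.019165+0.006459+-0.005844=0.0198
k=10 src: inc=-0.005844, refl=-0.005844·0.428571=-0.0025; V=0.025624+-0.005844+-0.002504=0.0173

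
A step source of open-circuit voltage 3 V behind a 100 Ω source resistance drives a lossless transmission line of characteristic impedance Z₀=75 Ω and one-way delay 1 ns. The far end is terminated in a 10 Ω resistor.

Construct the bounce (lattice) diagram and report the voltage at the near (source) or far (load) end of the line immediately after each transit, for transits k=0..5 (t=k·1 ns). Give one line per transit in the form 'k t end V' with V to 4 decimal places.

0 0 source 1.2857
1 1 load 0.3025
2 2 source 0.1621
3 3 load 0.2695
4 4 source 0.2848
5 5 load 0.2731

Γ_L=-0.764706, Γ_S=0.142857; launch V₁=3·75/175=1.285714
k=0 src: V=1.2857
k=1 load: inc=1.285714, refl=1.285714·-0.764706=-0.9832; V=0.000000+1.285714+-0.983193=0.3025
k=2 src: inc=-0.983193, refl=-0.983193·0.142857=-0.1405; V=1.285714+-0.983193+-0.140456=0.1621
k=3 load: inc=-0.140456, refl=-0.140456·-0.764706=0.1074; V=0.302521+-0.140456+0.107408=0.2695
k=4 src: inc=0.107408, refl=0.107408·0.142857=0.0153; V=0.162065+0.107408+0.015344=0.2848
k=5 load: inc=0.015344, refl=0.015344·-0.764706=-0.0117; V=0.269472+0.015344+-0.011734=0.2731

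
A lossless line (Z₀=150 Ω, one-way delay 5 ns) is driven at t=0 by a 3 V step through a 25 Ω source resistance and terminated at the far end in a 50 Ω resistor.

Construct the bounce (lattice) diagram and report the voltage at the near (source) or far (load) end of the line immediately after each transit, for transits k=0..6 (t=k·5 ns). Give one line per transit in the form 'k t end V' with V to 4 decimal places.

Γ_L=-0.500000, Γ_S=-0.714286; launch V₁=3·150/175=2.571429
k=0 src: V=2.5714
k=1 load: inc=2.571429, refl=2.571429·-0.500000=-1.2857; V=0.000000+2.571429+-1.285714=1.2857
k=2 src: inc=-1.285714, refl=-1.285714·-0.714286=0.9184; V=2.571429+-1.285714+0.918367=2.2041
k=3 load: inc=0.918367, refl=0.918367·-0.500000=-0.4592; V=1.285714+0.918367+-0.459184=1.7449
k=4 src: inc=-0.459184, refl=-0.459184·-0.714286=0.3280; V=2.204082+-0.459184+0.327988=2.0729
k=5 load: inc=0.327988, refl=0.327988·-0.500000=-0.1640; V=1.744898+0.327988+-0.163994=1.9089
k=6 src: inc=-0.163994, refl=-0.163994·-0.714286=0.1171; V=2.072886+-0.163994+0.117139=2.0260

0 0 source 2.5714
1 5 load 1.2857
2 10 source 2.2041
3 15 load 1.7449
4 20 source 2.0729
5 25 load 1.9089
6 30 source 2.0260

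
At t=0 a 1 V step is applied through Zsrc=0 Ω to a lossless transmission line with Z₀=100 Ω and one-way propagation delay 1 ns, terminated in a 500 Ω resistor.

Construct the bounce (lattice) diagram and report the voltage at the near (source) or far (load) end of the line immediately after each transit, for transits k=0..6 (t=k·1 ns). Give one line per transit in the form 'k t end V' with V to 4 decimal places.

0 0 source 1.0000
1 1 load 1.6667
2 2 source 1.0000
3 3 load 0.5556
4 4 source 1.0000
5 5 load 1.2963
6 6 source 1.0000

Γ_L=0.666667, Γ_S=-1.000000; launch V₁=1·100/100=1.000000
k=0 src: V=1.0000
k=1 load: inc=1.000000, refl=1.000000·0.666667=0.6667; V=0.000000+1.000000+0.666667=1.6667
k=2 src: inc=0.666667, refl=0.666667·-1.000000=-0.6667; V=1.000000+0.666667+-0.666667=1.0000
k=3 load: inc=-0.666667, refl=-0.666667·0.666667=-0.4444; V=1.666667+-0.666667+-0.444444=0.5556
k=4 src: inc=-0.444444, refl=-0.444444·-1.000000=0.4444; V=1.000000+-0.444444+0.444444=1.0000
k=5 load: inc=0.444444, refl=0.444444·0.666667=0.2963; V=0.555556+0.444444+0.296296=1.2963
k=6 src: inc=0.296296, refl=0.296296·-1.000000=-0.2963; V=1.000000+0.296296+-0.296296=1.0000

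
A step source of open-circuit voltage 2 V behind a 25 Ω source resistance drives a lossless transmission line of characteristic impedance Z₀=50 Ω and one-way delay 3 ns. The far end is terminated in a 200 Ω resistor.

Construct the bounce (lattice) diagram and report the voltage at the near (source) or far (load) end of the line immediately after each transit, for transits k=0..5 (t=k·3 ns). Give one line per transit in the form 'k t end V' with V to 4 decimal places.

0 0 source 1.3333
1 3 load 2.1333
2 6 source 1.8667
3 9 load 1.7067
4 12 source 1.7600
5 15 load 1.7920

Γ_L=0.600000, Γ_S=-0.333333; launch V₁=2·50/75=1.333333
k=0 src: V=1.3333
k=1 load: inc=1.333333, refl=1.333333·0.600000=0.8000; V=0.000000+1.333333+0.800000=2.1333
k=2 src: inc=0.800000, refl=0.800000·-0.333333=-0.2667; V=1.333333+0.800000+-0.266667=1.8667
k=3 load: inc=-0.266667, refl=-0.266667·0.600000=-0.1600; V=2.133333+-0.266667+-0.160000=1.7067
k=4 src: inc=-0.160000, refl=-0.160000·-0.333333=0.0533; V=1.866667+-0.160000+0.053333=1.7600
k=5 load: inc=0.053333, refl=0.053333·0.600000=0.0320; V=1.706667+0.053333+0.032000=1.7920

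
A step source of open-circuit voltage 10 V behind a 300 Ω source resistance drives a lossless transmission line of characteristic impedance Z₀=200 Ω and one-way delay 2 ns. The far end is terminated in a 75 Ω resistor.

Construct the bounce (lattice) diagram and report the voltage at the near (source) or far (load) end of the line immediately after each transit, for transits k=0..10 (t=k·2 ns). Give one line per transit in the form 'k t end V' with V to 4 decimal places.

Γ_L=-0.454545, Γ_S=0.200000; launch V₁=10·200/500=4.000000
k=0 src: V=4.0000
k=1 load: inc=4.000000, refl=4.000000·-0.454545=-1.8182; V=0.000000+4.000000+-1.818182=2.1818
k=2 src: inc=-1.818182, refl=-1.818182·0.200000=-0.3636; V=4.000000+-1.818182+-0.363636=1.8182
k=3 load: inc=-0.363636, refl=-0.363636·-0.454545=0.1653; V=2.181818+-0.363636+0.165289=1.9835
k=4 src: inc=0.165289, refl=0.165289·0.200000=0.0331; V=1.818182+0.165289+0.033058=2.0165
k=5 load: inc=0.033058, refl=0.033058·-0.454545=-0.0150; V=1.983471+0.033058+-0.015026=2.0015
k=6 src: inc=-0.015026, refl=-0.015026·0.200000=-0.0030; V=2.016529+-0.015026+-0.003005=1.9985
k=7 load: inc=-0.003005, refl=-0.003005·-0.454545=0.0014; V=2.001503+-0.003005+0.001366=1.9999
k=8 src: inc=0.001366, refl=0.001366·0.200000=0.0003; V=1.998497+0.001366+0.000273=2.0001
k=9 load: inc=0.000273, refl=0.000273·-0.454545=-0.0001; V=1.999863+0.000273+-0.000124=2.0000
k=10 src: inc=-0.000124, refl=-0.000124·0.200000=-0.0000; V=2.000137+-0.000124+-0.000025=2.0000

0 0 source 4.0000
1 2 load 2.1818
2 4 source 1.8182
3 6 load 1.9835
4 8 source 2.0165
5 10 load 2.0015
6 12 source 1.9985
7 14 load 1.9999
8 16 source 2.0001
9 18 load 2.0000
10 20 source 2.0000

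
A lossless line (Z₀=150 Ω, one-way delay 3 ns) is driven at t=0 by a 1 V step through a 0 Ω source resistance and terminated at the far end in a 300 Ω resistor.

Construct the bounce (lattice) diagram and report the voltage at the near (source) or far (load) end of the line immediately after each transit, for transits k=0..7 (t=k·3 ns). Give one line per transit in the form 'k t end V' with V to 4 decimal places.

Γ_L=0.333333, Γ_S=-1.000000; launch V₁=1·150/150=1.000000
k=0 src: V=1.0000
k=1 load: inc=1.000000, refl=1.000000·0.333333=0.3333; V=0.000000+1.000000+0.333333=1.3333
k=2 src: inc=0.333333, refl=0.333333·-1.000000=-0.3333; V=1.000000+0.333333+-0.333333=1.0000
k=3 load: inc=-0.333333, refl=-0.333333·0.333333=-0.1111; V=1.333333+-0.333333+-0.111111=0.8889
k=4 src: inc=-0.111111, refl=-0.111111·-1.000000=0.1111; V=1.000000+-0.111111+0.111111=1.0000
k=5 load: inc=0.111111, refl=0.111111·0.333333=0.0370; V=0.888889+0.111111+0.037037=1.0370
k=6 src: inc=0.037037, refl=0.037037·-1.000000=-0.0370; V=1.000000+0.037037+-0.037037=1.0000
k=7 load: inc=-0.037037, refl=-0.037037·0.333333=-0.0123; V=1.037037+-0.037037+-0.012346=0.9877

0 0 source 1.0000
1 3 load 1.3333
2 6 source 1.0000
3 9 load 0.8889
4 12 source 1.0000
5 15 load 1.0370
6 18 source 1.0000
7 21 load 0.9877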